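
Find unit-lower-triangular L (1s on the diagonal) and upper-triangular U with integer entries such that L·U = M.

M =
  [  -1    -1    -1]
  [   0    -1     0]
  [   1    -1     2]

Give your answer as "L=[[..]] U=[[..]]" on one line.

L=[[1,0,0],[0,1,0],[-1,2,1]] U=[[-1,-1,-1],[0,-1,0],[0,0,1]]

  R1 -= 0·R0 → [0,-1,0]
  R2 -= -1·R0 → [0,-2,1]
  R2 -= 2·R1 → [0,0,1]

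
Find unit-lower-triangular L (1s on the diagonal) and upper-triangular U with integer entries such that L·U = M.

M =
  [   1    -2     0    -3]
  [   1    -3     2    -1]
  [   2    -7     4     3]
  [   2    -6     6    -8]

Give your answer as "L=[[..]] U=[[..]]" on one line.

  row1 -= 1·row0 → [0,-1,2,2]
  row2 -= 2·row0 → [0,-3,4,9]
  row3 -= 2·row0 → [0,-2,6,-2]
  row2 -= 3·row1 → [0,0,-2,3]
  row3 -= 2·row1 → [0,0,2,-6]
  row3 -= -1·row2 → [0,0,0,-3]

L=[[1,0,0,0],[1,1,0,0],[2,3,1,0],[2,2,-1,1]] U=[[1,-2,0,-3],[0,-1,2,2],[0,0,-2,3],[0,0,0,-3]]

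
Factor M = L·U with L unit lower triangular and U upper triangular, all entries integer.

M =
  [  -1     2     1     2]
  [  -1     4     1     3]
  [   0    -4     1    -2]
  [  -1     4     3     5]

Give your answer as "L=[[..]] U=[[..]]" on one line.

L=[[1,0,0,0],[1,1,0,0],[0,-2,1,0],[1,1,2,1]] U=[[-1,2,1,2],[0,2,0,1],[0,0,1,0],[0,0,0,2]]

  row1 -= 1·row0 → [0,2,0,1]
  row2 -= 0·row0 → [0,-4,1,-2]
  row3 -= 1·row0 → [0,2,2,3]
  row2 -= -2·row1 → [0,0,1,0]
  row3 -= 1·row1 → [0,0,2,2]
  row3 -= 2·row2 → [0,0,0,2]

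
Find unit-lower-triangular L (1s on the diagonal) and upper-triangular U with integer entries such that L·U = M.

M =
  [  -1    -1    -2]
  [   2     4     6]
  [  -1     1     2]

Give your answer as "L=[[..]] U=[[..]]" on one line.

  row1 -= -2·row0 → [0,2,2]
  row2 -= 1·row0 → [0,2,4]
  row2 -= 1·row1 → [0,0,2]

L=[[1,0,0],[-2,1,0],[1,1,1]] U=[[-1,-1,-2],[0,2,2],[0,0,2]]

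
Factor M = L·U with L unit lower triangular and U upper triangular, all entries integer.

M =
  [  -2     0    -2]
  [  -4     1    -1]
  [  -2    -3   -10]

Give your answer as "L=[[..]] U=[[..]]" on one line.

L=[[1,0,0],[2,1,0],[1,-3,1]] U=[[-2,0,-2],[0,1,3],[0,0,1]]

  row1 -= 2·row0 → [0,1,3]
  row2 -= 1·row0 → [0,-3,-8]
  row2 -= -3·row1 → [0,0,1]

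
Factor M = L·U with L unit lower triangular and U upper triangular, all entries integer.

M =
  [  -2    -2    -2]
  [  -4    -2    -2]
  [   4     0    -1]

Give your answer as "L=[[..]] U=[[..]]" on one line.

L=[[1,0,0],[2,1,0],[-2,-2,1]] U=[[-2,-2,-2],[0,2,2],[0,0,-1]]

  row1 -= 2·row0 → [0,2,2]
  row2 -= -2·row0 → [0,-4,-5]
  row2 -= -2·row1 → [0,0,-1]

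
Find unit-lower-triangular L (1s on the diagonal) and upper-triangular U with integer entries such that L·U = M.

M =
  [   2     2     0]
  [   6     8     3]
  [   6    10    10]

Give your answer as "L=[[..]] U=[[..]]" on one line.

  R1 -= 3·R0 → [0,2,3]
  R2 -= 3·R0 → [0,4,10]
  R2 -= 2·R1 → [0,0,4]

L=[[1,0,0],[3,1,0],[3,2,1]] U=[[2,2,0],[0,2,3],[0,0,4]]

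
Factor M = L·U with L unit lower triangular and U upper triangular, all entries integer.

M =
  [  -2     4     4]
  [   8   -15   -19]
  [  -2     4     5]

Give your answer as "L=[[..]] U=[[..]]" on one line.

L=[[1,0,0],[-4,1,0],[1,0,1]] U=[[-2,4,4],[0,1,-3],[0,0,1]]

  r1 -= -4·r0 → [0,1,-3]
  r2 -= 1·r0 → [0,0,1]
  r2 -= 0·r1 → [0,0,1]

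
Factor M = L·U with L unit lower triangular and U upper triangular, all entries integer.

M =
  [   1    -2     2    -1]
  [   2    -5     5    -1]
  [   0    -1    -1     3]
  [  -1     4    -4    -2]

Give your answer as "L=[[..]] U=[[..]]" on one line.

  R1 -= 2·R0 → [0,-1,1,1]
  R2 -= 0·R0 → [0,-1,-1,3]
  R3 -= -1·R0 → [0,2,-2,-3]
  R2 -= 1·R1 → [0,0,-2,2]
  R3 -= -2·R1 → [0,0,0,-1]
  R3 -= 0·R2 → [0,0,0,-1]

L=[[1,0,0,0],[2,1,0,0],[0,1,1,0],[-1,-2,0,1]] U=[[1,-2,2,-1],[0,-1,1,1],[0,0,-2,2],[0,0,0,-1]]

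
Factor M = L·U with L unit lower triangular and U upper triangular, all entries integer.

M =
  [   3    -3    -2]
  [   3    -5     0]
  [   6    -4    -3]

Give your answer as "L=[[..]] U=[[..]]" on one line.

  row1 -= 1·row0 → [0,-2,2]
  row2 -= 2·row0 → [0,2,1]
  row2 -= -1·row1 → [0,0,3]

L=[[1,0,0],[1,1,0],[2,-1,1]] U=[[3,-3,-2],[0,-2,2],[0,0,3]]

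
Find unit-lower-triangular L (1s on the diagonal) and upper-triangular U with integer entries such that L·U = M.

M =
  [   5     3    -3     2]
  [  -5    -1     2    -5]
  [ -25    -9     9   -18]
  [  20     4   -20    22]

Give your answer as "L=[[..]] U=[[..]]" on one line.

  r1 -= -1·r0 → [0,2,-1,-3]
  r2 -= -5·r0 → [0,6,-6,-8]
  r3 -= 4·r0 → [0,-8,-8,14]
  r2 -= 3·r1 → [0,0,-3,1]
  r3 -= -4·r1 → [0,0,-12,2]
  r3 -= 4·r2 → [0,0,0,-2]

L=[[1,0,0,0],[-1,1,0,0],[-5,3,1,0],[4,-4,4,1]] U=[[5,3,-3,2],[0,2,-1,-3],[0,0,-3,1],[0,0,0,-2]]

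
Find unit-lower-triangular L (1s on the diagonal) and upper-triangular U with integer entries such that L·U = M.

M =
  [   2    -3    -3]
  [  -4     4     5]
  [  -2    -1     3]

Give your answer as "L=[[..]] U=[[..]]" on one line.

  row1 -= -2·row0 → [0,-2,-1]
  row2 -= -1·row0 → [0,-4,0]
  row2 -= 2·row1 → [0,0,2]

L=[[1,0,0],[-2,1,0],[-1,2,1]] U=[[2,-3,-3],[0,-2,-1],[0,0,2]]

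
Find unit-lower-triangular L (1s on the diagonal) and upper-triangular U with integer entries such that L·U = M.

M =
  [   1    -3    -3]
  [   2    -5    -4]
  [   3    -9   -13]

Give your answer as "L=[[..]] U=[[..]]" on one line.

  row1 -= 2·row0 → [0,1,2]
  row2 -= 3·row0 → [0,0,-4]
  row2 -= 0·row1 → [0,0,-4]

L=[[1,0,0],[2,1,0],[3,0,1]] U=[[1,-3,-3],[0,1,2],[0,0,-4]]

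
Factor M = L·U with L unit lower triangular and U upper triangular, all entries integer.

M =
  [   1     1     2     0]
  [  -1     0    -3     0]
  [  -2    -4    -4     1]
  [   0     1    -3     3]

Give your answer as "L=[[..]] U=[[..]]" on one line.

  R1 -= -1·R0 → [0,1,-1,0]
  R2 -= -2·R0 → [0,-2,0,1]
  R3 -= 0·R0 → [0,1,-3,3]
  R2 -= -2·R1 → [0,0,-2,1]
  R3 -= 1·R1 → [0,0,-2,3]
  R3 -= 1·R2 → [0,0,0,2]

L=[[1,0,0,0],[-1,1,0,0],[-2,-2,1,0],[0,1,1,1]] U=[[1,1,2,0],[0,1,-1,0],[0,0,-2,1],[0,0,0,2]]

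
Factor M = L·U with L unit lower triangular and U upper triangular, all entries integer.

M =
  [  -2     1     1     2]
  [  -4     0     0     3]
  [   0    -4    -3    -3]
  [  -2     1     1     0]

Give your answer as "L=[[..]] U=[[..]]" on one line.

L=[[1,0,0,0],[2,1,0,0],[0,2,1,0],[1,0,0,1]] U=[[-2,1,1,2],[0,-2,-2,-1],[0,0,1,-1],[0,0,0,-2]]

  R1 -= 2·R0 → [0,-2,-2,-1]
  R2 -= 0·R0 → [0,-4,-3,-3]
  R3 -= 1·R0 → [0,0,0,-2]
  R2 -= 2·R1 → [0,0,1,-1]
  R3 -= 0·R1 → [0,0,0,-2]
  R3 -= 0·R2 → [0,0,0,-2]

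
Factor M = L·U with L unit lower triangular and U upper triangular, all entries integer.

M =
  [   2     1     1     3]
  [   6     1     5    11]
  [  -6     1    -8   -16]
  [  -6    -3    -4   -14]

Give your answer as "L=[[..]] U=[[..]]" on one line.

  R1 -= 3·R0 → [0,-2,2,2]
  R2 -= -3·R0 → [0,4,-5,-7]
  R3 -= -3·R0 → [0,0,-1,-5]
  R2 -= -2·R1 → [0,0,-1,-3]
  R3 -= 0·R1 → [0,0,-1,-5]
  R3 -= 1·R2 → [0,0,0,-2]

L=[[1,0,0,0],[3,1,0,0],[-3,-2,1,0],[-3,0,1,1]] U=[[2,1,1,3],[0,-2,2,2],[0,0,-1,-3],[0,0,0,-2]]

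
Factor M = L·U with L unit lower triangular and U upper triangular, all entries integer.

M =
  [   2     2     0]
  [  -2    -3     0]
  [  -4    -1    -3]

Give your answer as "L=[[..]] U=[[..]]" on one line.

L=[[1,0,0],[-1,1,0],[-2,-3,1]] U=[[2,2,0],[0,-1,0],[0,0,-3]]

  row1 -= -1·row0 → [0,-1,0]
  row2 -= -2·row0 → [0,3,-3]
  row2 -= -3·row1 → [0,0,-3]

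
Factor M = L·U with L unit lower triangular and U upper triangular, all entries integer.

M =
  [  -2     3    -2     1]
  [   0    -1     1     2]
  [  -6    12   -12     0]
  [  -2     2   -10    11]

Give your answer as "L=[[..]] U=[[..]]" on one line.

  R1 -= 0·R0 → [0,-1,1,2]
  R2 -= 3·R0 → [0,3,-6,-3]
  R3 -= 1·R0 → [0,-1,-8,10]
  R2 -= -3·R1 → [0,0,-3,3]
  R3 -= 1·R1 → [0,0,-9,8]
  R3 -= 3·R2 → [0,0,0,-1]

L=[[1,0,0,0],[0,1,0,0],[3,-3,1,0],[1,1,3,1]] U=[[-2,3,-2,1],[0,-1,1,2],[0,0,-3,3],[0,0,0,-1]]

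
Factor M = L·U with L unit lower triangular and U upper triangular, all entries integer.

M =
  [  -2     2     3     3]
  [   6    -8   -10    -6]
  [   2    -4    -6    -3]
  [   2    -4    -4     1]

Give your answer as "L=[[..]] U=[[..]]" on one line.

  R1 -= -3·R0 → [0,-2,-1,3]
  R2 -= -1·R0 → [0,-2,-3,0]
  R3 -= -1·R0 → [0,-2,-1,4]
  R2 -= 1·R1 → [0,0,-2,-3]
  R3 -= 1·R1 → [0,0,0,1]
  R3 -= 0·R2 → [0,0,0,1]

L=[[1,0,0,0],[-3,1,0,0],[-1,1,1,0],[-1,1,0,1]] U=[[-2,2,3,3],[0,-2,-1,3],[0,0,-2,-3],[0,0,0,1]]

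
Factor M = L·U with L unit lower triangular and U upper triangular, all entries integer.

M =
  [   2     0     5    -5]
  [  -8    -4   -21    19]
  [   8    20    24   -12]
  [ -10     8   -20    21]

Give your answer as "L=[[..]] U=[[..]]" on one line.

  row1 -= -4·row0 → [0,-4,-1,-1]
  row2 -= 4·row0 → [0,20,4,8]
  row3 -= -5·row0 → [0,8,5,-4]
  row2 -= -5·row1 → [0,0,-1,3]
  row3 -= -2·row1 → [0,0,3,-6]
  row3 -= -3·row2 → [0,0,0,3]

L=[[1,0,0,0],[-4,1,0,0],[4,-5,1,0],[-5,-2,-3,1]] U=[[2,0,5,-5],[0,-4,-1,-1],[0,0,-1,3],[0,0,0,3]]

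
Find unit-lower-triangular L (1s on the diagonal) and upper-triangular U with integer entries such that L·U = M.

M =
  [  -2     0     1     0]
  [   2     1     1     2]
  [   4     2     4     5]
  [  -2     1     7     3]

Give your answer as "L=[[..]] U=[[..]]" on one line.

L=[[1,0,0,0],[-1,1,0,0],[-2,2,1,0],[1,1,2,1]] U=[[-2,0,1,0],[0,1,2,2],[0,0,2,1],[0,0,0,-1]]

  row1 -= -1·row0 → [0,1,2,2]
  row2 -= -2·row0 → [0,2,6,5]
  row3 -= 1·row0 → [0,1,6,3]
  row2 -= 2·row1 → [0,0,2,1]
  row3 -= 1·row1 → [0,0,4,1]
  row3 -= 2·row2 → [0,0,0,-1]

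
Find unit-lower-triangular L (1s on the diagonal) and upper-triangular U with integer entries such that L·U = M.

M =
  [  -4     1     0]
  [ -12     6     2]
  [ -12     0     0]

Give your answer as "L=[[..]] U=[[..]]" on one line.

L=[[1,0,0],[3,1,0],[3,-1,1]] U=[[-4,1,0],[0,3,2],[0,0,2]]

  R1 -= 3·R0 → [0,3,2]
  R2 -= 3·R0 → [0,-3,0]
  R2 -= -1·R1 → [0,0,2]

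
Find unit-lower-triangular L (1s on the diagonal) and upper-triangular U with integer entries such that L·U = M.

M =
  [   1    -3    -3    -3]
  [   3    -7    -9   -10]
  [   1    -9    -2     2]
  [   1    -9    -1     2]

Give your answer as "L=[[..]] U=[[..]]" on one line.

L=[[1,0,0,0],[3,1,0,0],[1,-3,1,0],[1,-3,2,1]] U=[[1,-3,-3,-3],[0,2,0,-1],[0,0,1,2],[0,0,0,-2]]

  row1 -= 3·row0 → [0,2,0,-1]
  row2 -= 1·row0 → [0,-6,1,5]
  row3 -= 1·row0 → [0,-6,2,5]
  row2 -= -3·row1 → [0,0,1,2]
  row3 -= -3·row1 → [0,0,2,2]
  row3 -= 2·row2 → [0,0,0,-2]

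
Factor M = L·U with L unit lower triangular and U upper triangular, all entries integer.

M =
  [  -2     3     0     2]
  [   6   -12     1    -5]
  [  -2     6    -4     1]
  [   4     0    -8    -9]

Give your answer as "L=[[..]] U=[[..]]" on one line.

L=[[1,0,0,0],[-3,1,0,0],[1,-1,1,0],[-2,-2,2,1]] U=[[-2,3,0,2],[0,-3,1,1],[0,0,-3,0],[0,0,0,-3]]

  row1 -= -3·row0 → [0,-3,1,1]
  row2 -= 1·row0 → [0,3,-4,-1]
  row3 -= -2·row0 → [0,6,-8,-5]
  row2 -= -1·row1 → [0,0,-3,0]
  row3 -= -2·row1 → [0,0,-6,-3]
  row3 -= 2·row2 → [0,0,0,-3]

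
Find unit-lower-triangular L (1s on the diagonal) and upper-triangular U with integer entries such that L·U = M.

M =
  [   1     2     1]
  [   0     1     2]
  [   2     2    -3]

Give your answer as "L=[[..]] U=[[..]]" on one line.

L=[[1,0,0],[0,1,0],[2,-2,1]] U=[[1,2,1],[0,1,2],[0,0,-1]]

  R1 -= 0·R0 → [0,1,2]
  R2 -= 2·R0 → [0,-2,-5]
  R2 -= -2·R1 → [0,0,-1]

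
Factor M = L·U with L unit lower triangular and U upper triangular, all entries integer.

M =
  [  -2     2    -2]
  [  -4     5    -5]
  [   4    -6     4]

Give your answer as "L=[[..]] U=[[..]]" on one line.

L=[[1,0,0],[2,1,0],[-2,-2,1]] U=[[-2,2,-2],[0,1,-1],[0,0,-2]]

  R1 -= 2·R0 → [0,1,-1]
  R2 -= -2·R0 → [0,-2,0]
  R2 -= -2·R1 → [0,0,-2]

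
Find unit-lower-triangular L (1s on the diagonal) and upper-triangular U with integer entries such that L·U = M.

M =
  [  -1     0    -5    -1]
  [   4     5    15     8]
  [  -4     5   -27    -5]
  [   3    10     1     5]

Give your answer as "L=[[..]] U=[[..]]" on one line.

  r1 -= -4·r0 → [0,5,-5,4]
  r2 -= 4·r0 → [0,5,-7,-1]
  r3 -= -3·r0 → [0,10,-14,2]
  r2 -= 1·r1 → [0,0,-2,-5]
  r3 -= 2·r1 → [0,0,-4,-6]
  r3 -= 2·r2 → [0,0,0,4]

L=[[1,0,0,0],[-4,1,0,0],[4,1,1,0],[-3,2,2,1]] U=[[-1,0,-5,-1],[0,5,-5,4],[0,0,-2,-5],[0,0,0,4]]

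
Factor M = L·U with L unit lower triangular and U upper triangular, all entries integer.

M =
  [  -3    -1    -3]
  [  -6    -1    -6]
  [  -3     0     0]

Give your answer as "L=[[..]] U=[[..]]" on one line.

  R1 -= 2·R0 → [0,1,0]
  R2 -= 1·R0 → [0,1,3]
  R2 -= 1·R1 → [0,0,3]

L=[[1,0,0],[2,1,0],[1,1,1]] U=[[-3,-1,-3],[0,1,0],[0,0,3]]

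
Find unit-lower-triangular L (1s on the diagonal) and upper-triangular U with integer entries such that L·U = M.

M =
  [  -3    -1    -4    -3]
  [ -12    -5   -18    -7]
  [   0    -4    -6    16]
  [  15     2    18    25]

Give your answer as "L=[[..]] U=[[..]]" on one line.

L=[[1,0,0,0],[4,1,0,0],[0,4,1,0],[-5,3,2,1]] U=[[-3,-1,-4,-3],[0,-1,-2,5],[0,0,2,-4],[0,0,0,3]]

  R1 -= 4·R0 → [0,-1,-2,5]
  R2 -= 0·R0 → [0,-4,-6,16]
  R3 -= -5·R0 → [0,-3,-2,10]
  R2 -= 4·R1 → [0,0,2,-4]
  R3 -= 3·R1 → [0,0,4,-5]
  R3 -= 2·R2 → [0,0,0,3]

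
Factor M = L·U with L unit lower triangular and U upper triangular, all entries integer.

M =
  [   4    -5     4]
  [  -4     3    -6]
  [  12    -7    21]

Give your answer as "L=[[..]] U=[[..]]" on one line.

  R1 -= -1·R0 → [0,-2,-2]
  R2 -= 3·R0 → [0,8,9]
  R2 -= -4·R1 → [0,0,1]

L=[[1,0,0],[-1,1,0],[3,-4,1]] U=[[4,-5,4],[0,-2,-2],[0,0,1]]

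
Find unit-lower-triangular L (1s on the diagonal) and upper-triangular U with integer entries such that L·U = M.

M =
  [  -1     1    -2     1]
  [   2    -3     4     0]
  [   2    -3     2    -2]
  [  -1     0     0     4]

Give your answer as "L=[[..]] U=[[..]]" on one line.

  r1 -= -2·r0 → [0,-1,0,2]
  r2 -= -2·r0 → [0,-1,-2,0]
  r3 -= 1·r0 → [0,-1,2,3]
  r2 -= 1·r1 → [0,0,-2,-2]
  r3 -= 1·r1 → [0,0,2,1]
  r3 -= -1·r2 → [0,0,0,-1]

L=[[1,0,0,0],[-2,1,0,0],[-2,1,1,0],[1,1,-1,1]] U=[[-1,1,-2,1],[0,-1,0,2],[0,0,-2,-2],[0,0,0,-1]]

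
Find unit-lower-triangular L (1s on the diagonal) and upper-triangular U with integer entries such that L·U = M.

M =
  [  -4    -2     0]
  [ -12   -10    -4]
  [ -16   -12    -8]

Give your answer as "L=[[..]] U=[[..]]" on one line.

  R1 -= 3·R0 → [0,-4,-4]
  R2 -= 4·R0 → [0,-4,-8]
  R2 -= 1·R1 → [0,0,-4]

L=[[1,0,0],[3,1,0],[4,1,1]] U=[[-4,-2,0],[0,-4,-4],[0,0,-4]]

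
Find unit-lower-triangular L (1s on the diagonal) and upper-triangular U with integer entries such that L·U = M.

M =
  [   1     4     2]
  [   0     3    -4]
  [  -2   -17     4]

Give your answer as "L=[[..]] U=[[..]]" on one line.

L=[[1,0,0],[0,1,0],[-2,-3,1]] U=[[1,4,2],[0,3,-4],[0,0,-4]]

  row1 -= 0·row0 → [0,3,-4]
  row2 -= -2·row0 → [0,-9,8]
  row2 -= -3·row1 → [0,0,-4]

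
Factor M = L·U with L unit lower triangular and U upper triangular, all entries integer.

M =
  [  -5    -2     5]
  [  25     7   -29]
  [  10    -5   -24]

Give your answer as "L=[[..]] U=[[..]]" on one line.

  r1 -= -5·r0 → [0,-3,-4]
  r2 -= -2·r0 → [0,-9,-14]
  r2 -= 3·r1 → [0,0,-2]

L=[[1,0,0],[-5,1,0],[-2,3,1]] U=[[-5,-2,5],[0,-3,-4],[0,0,-2]]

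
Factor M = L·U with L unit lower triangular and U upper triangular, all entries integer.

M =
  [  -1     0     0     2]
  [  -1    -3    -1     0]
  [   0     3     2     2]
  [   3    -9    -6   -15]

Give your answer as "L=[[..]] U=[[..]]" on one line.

  row1 -= 1·row0 → [0,-3,-1,-2]
  row2 -= 0·row0 → [0,3,2,2]
  row3 -= -3·row0 → [0,-9,-6,-9]
  row2 -= -1·row1 → [0,0,1,0]
  row3 -= 3·row1 → [0,0,-3,-3]
  row3 -= -3·row2 → [0,0,0,-3]

L=[[1,0,0,0],[1,1,0,0],[0,-1,1,0],[-3,3,-3,1]] U=[[-1,0,0,2],[0,-3,-1,-2],[0,0,1,0],[0,0,0,-3]]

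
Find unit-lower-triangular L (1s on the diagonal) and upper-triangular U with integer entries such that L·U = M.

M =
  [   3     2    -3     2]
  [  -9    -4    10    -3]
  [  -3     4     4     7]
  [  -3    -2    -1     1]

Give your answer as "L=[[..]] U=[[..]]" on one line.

L=[[1,0,0,0],[-3,1,0,0],[-1,3,1,0],[-1,0,2,1]] U=[[3,2,-3,2],[0,2,1,3],[0,0,-2,0],[0,0,0,3]]

  row1 -= -3·row0 → [0,2,1,3]
  row2 -= -1·row0 → [0,6,1,9]
  row3 -= -1·row0 → [0,0,-4,3]
  row2 -= 3·row1 → [0,0,-2,0]
  row3 -= 0·row1 → [0,0,-4,3]
  row3 -= 2·row2 → [0,0,0,3]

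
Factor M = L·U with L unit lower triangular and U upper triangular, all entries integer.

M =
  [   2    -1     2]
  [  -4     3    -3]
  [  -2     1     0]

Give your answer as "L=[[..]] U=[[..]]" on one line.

  r1 -= -2·r0 → [0,1,1]
  r2 -= -1·r0 → [0,0,2]
  r2 -= 0·r1 → [0,0,2]

L=[[1,0,0],[-2,1,0],[-1,0,1]] U=[[2,-1,2],[0,1,1],[0,0,2]]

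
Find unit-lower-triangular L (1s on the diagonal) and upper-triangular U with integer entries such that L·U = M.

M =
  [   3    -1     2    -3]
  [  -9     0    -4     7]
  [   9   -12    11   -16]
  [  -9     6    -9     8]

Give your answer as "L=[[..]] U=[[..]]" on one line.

L=[[1,0,0,0],[-3,1,0,0],[3,3,1,0],[-3,-1,1,1]] U=[[3,-1,2,-3],[0,-3,2,-2],[0,0,-1,-1],[0,0,0,-2]]

  r1 -= -3·r0 → [0,-3,2,-2]
  r2 -= 3·r0 → [0,-9,5,-7]
  r3 -= -3·r0 → [0,3,-3,-1]
  r2 -= 3·r1 → [0,0,-1,-1]
  r3 -= -1·r1 → [0,0,-1,-3]
  r3 -= 1·r2 → [0,0,0,-2]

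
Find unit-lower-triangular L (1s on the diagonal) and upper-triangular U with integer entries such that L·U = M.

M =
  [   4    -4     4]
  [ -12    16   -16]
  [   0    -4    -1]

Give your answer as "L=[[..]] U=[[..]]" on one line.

L=[[1,0,0],[-3,1,0],[0,-1,1]] U=[[4,-4,4],[0,4,-4],[0,0,-5]]

  row1 -= -3·row0 → [0,4,-4]
  row2 -= 0·row0 → [0,-4,-1]
  row2 -= -1·row1 → [0,0,-5]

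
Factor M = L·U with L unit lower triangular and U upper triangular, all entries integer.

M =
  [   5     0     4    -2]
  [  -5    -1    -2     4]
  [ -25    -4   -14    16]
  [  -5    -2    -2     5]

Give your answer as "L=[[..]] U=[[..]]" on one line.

L=[[1,0,0,0],[-1,1,0,0],[-5,4,1,0],[-1,2,1,1]] U=[[5,0,4,-2],[0,-1,2,2],[0,0,-2,-2],[0,0,0,1]]

  R1 -= -1·R0 → [0,-1,2,2]
  R2 -= -5·R0 → [0,-4,6,6]
  R3 -= -1·R0 → [0,-2,2,3]
  R2 -= 4·R1 → [0,0,-2,-2]
  R3 -= 2·R1 → [0,0,-2,-1]
  R3 -= 1·R2 → [0,0,0,1]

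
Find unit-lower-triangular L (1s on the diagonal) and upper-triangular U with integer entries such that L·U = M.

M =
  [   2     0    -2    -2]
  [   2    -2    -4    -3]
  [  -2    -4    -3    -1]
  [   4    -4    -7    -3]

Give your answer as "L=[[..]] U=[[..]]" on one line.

L=[[1,0,0,0],[1,1,0,0],[-1,2,1,0],[2,2,-1,1]] U=[[2,0,-2,-2],[0,-2,-2,-1],[0,0,-1,-1],[0,0,0,2]]

  r1 -= 1·r0 → [0,-2,-2,-1]
  r2 -= -1·r0 → [0,-4,-5,-3]
  r3 -= 2·r0 → [0,-4,-3,1]
  r2 -= 2·r1 → [0,0,-1,-1]
  r3 -= 2·r1 → [0,0,1,3]
  r3 -= -1·r2 → [0,0,0,2]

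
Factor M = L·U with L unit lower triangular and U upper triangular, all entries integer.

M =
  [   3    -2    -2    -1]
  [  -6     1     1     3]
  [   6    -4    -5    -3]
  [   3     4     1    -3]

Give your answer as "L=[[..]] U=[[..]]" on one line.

  R1 -= -2·R0 → [0,-3,-3,1]
  R2 -= 2·R0 → [0,0,-1,-1]
  R3 -= 1·R0 → [0,6,3,-2]
  R2 -= 0·R1 → [0,0,-1,-1]
  R3 -= -2·R1 → [0,0,-3,0]
  R3 -= 3·R2 → [0,0,0,3]

L=[[1,0,0,0],[-2,1,0,0],[2,0,1,0],[1,-2,3,1]] U=[[3,-2,-2,-1],[0,-3,-3,1],[0,0,-1,-1],[0,0,0,3]]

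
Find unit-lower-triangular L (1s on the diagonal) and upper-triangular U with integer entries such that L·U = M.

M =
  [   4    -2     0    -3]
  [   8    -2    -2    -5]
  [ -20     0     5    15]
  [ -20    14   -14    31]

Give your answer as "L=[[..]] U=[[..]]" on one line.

L=[[1,0,0,0],[2,1,0,0],[-5,-5,1,0],[-5,2,2,1]] U=[[4,-2,0,-3],[0,2,-2,1],[0,0,-5,5],[0,0,0,4]]

  R1 -= 2·R0 → [0,2,-2,1]
  R2 -= -5·R0 → [0,-10,5,0]
  R3 -= -5·R0 → [0,4,-14,16]
  R2 -= -5·R1 → [0,0,-5,5]
  R3 -= 2·R1 → [0,0,-10,14]
  R3 -= 2·R2 → [0,0,0,4]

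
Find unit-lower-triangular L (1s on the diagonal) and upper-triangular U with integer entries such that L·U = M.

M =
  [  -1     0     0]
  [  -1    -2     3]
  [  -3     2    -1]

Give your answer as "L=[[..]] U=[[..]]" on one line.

L=[[1,0,0],[1,1,0],[3,-1,1]] U=[[-1,0,0],[0,-2,3],[0,0,2]]

  row1 -= 1·row0 → [0,-2,3]
  row2 -= 3·row0 → [0,2,-1]
  row2 -= -1·row1 → [0,0,2]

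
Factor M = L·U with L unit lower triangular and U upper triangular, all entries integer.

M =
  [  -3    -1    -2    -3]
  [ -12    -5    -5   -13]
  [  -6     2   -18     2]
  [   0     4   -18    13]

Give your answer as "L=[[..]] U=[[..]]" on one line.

L=[[1,0,0,0],[4,1,0,0],[2,-4,1,0],[0,-4,3,1]] U=[[-3,-1,-2,-3],[0,-1,3,-1],[0,0,-2,4],[0,0,0,-3]]

  R1 -= 4·R0 → [0,-1,3,-1]
  R2 -= 2·R0 → [0,4,-14,8]
  R3 -= 0·R0 → [0,4,-18,13]
  R2 -= -4·R1 → [0,0,-2,4]
  R3 -= -4·R1 → [0,0,-6,9]
  R3 -= 3·R2 → [0,0,0,-3]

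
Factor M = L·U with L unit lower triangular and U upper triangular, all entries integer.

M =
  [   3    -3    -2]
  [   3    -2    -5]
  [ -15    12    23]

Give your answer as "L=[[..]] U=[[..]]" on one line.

L=[[1,0,0],[1,1,0],[-5,-3,1]] U=[[3,-3,-2],[0,1,-3],[0,0,4]]

  R1 -= 1·R0 → [0,1,-3]
  R2 -= -5·R0 → [0,-3,13]
  R2 -= -3·R1 → [0,0,4]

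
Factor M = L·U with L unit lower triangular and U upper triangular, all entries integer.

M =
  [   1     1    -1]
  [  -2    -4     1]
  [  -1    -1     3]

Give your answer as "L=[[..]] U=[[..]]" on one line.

L=[[1,0,0],[-2,1,0],[-1,0,1]] U=[[1,1,-1],[0,-2,-1],[0,0,2]]

  row1 -= -2·row0 → [0,-2,-1]
  row2 -= -1·row0 → [0,0,2]
  row2 -= 0·row1 → [0,0,2]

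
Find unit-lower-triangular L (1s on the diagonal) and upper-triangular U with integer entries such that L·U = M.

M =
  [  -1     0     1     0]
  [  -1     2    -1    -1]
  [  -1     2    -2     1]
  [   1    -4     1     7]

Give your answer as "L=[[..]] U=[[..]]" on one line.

L=[[1,0,0,0],[1,1,0,0],[1,1,1,0],[-1,-2,2,1]] U=[[-1,0,1,0],[0,2,-2,-1],[0,0,-1,2],[0,0,0,1]]

  row1 -= 1·row0 → [0,2,-2,-1]
  row2 -= 1·row0 → [0,2,-3,1]
  row3 -= -1·row0 → [0,-4,2,7]
  row2 -= 1·row1 → [0,0,-1,2]
  row3 -= -2·row1 → [0,0,-2,5]
  row3 -= 2·row2 → [0,0,0,1]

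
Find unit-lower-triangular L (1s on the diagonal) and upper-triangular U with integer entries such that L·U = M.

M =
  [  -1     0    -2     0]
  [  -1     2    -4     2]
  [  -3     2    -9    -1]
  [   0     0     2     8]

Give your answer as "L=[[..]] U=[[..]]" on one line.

  R1 -= 1·R0 → [0,2,-2,2]
  R2 -= 3·R0 → [0,2,-3,-1]
  R3 -= 0·R0 → [0,0,2,8]
  R2 -= 1·R1 → [0,0,-1,-3]
  R3 -= 0·R1 → [0,0,2,8]
  R3 -= -2·R2 → [0,0,0,2]

L=[[1,0,0,0],[1,1,0,0],[3,1,1,0],[0,0,-2,1]] U=[[-1,0,-2,0],[0,2,-2,2],[0,0,-1,-3],[0,0,0,2]]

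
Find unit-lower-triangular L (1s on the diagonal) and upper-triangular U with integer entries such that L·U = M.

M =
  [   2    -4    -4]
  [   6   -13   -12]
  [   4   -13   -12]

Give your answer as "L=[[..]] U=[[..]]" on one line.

L=[[1,0,0],[3,1,0],[2,5,1]] U=[[2,-4,-4],[0,-1,0],[0,0,-4]]

  R1 -= 3·R0 → [0,-1,0]
  R2 -= 2·R0 → [0,-5,-4]
  R2 -= 5·R1 → [0,0,-4]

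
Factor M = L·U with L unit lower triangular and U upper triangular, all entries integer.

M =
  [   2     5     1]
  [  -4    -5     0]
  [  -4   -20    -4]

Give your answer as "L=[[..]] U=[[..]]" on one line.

L=[[1,0,0],[-2,1,0],[-2,-2,1]] U=[[2,5,1],[0,5,2],[0,0,2]]

  R1 -= -2·R0 → [0,5,2]
  R2 -= -2·R0 → [0,-10,-2]
  R2 -= -2·R1 → [0,0,2]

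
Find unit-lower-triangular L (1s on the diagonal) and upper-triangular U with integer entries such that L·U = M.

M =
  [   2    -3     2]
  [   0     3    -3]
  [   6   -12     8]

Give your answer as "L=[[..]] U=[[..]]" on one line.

  R1 -= 0·R0 → [0,3,-3]
  R2 -= 3·R0 → [0,-3,2]
  R2 -= -1·R1 → [0,0,-1]

L=[[1,0,0],[0,1,0],[3,-1,1]] U=[[2,-3,2],[0,3,-3],[0,0,-1]]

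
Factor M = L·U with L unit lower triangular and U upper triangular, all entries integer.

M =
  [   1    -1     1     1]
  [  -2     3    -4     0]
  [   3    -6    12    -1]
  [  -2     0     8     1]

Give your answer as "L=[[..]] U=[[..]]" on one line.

L=[[1,0,0,0],[-2,1,0,0],[3,-3,1,0],[-2,-2,2,1]] U=[[1,-1,1,1],[0,1,-2,2],[0,0,3,2],[0,0,0,3]]

  row1 -= -2·row0 → [0,1,-2,2]
  row2 -= 3·row0 → [0,-3,9,-4]
  row3 -= -2·row0 → [0,-2,10,3]
  row2 -= -3·row1 → [0,0,3,2]
  row3 -= -2·row1 → [0,0,6,7]
  row3 -= 2·row2 → [0,0,0,3]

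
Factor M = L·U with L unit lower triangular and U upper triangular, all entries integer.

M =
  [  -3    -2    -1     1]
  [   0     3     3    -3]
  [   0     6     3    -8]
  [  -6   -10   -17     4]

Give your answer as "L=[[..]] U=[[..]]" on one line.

  r1 -= 0·r0 → [0,3,3,-3]
  r2 -= 0·r0 → [0,6,3,-8]
  r3 -= 2·r0 → [0,-6,-15,2]
  r2 -= 2·r1 → [0,0,-3,-2]
  r3 -= -2·r1 → [0,0,-9,-4]
  r3 -= 3·r2 → [0,0,0,2]

L=[[1,0,0,0],[0,1,0,0],[0,2,1,0],[2,-2,3,1]] U=[[-3,-2,-1,1],[0,3,3,-3],[0,0,-3,-2],[0,0,0,2]]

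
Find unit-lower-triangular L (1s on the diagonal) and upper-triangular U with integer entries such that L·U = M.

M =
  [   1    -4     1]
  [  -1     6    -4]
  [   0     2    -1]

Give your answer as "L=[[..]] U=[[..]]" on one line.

L=[[1,0,0],[-1,1,0],[0,1,1]] U=[[1,-4,1],[0,2,-3],[0,0,2]]

  r1 -= -1·r0 → [0,2,-3]
  r2 -= 0·r0 → [0,2,-1]
  r2 -= 1·r1 → [0,0,2]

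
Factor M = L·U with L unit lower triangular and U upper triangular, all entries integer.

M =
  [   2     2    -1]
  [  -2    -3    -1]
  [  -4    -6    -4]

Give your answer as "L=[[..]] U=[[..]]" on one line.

  r1 -= -1·r0 → [0,-1,-2]
  r2 -= -2·r0 → [0,-2,-6]
  r2 -= 2·r1 → [0,0,-2]

L=[[1,0,0],[-1,1,0],[-2,2,1]] U=[[2,2,-1],[0,-1,-2],[0,0,-2]]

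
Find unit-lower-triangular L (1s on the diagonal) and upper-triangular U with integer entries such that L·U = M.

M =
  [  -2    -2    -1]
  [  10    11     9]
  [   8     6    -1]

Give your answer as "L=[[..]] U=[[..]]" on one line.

  row1 -= -5·row0 → [0,1,4]
  row2 -= -4·row0 → [0,-2,-5]
  row2 -= -2·row1 → [0,0,3]

L=[[1,0,0],[-5,1,0],[-4,-2,1]] U=[[-2,-2,-1],[0,1,4],[0,0,3]]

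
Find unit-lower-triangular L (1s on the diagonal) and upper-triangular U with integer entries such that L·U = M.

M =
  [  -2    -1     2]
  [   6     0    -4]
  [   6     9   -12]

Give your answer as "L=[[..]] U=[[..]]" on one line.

  R1 -= -3·R0 → [0,-3,2]
  R2 -= -3·R0 → [0,6,-6]
  R2 -= -2·R1 → [0,0,-2]

L=[[1,0,0],[-3,1,0],[-3,-2,1]] U=[[-2,-1,2],[0,-3,2],[0,0,-2]]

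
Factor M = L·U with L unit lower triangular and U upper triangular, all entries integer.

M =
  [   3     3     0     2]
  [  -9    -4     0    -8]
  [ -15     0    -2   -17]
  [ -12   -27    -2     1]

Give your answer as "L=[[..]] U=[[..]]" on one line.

L=[[1,0,0,0],[-3,1,0,0],[-5,3,1,0],[-4,-3,1,1]] U=[[3,3,0,2],[0,5,0,-2],[0,0,-2,-1],[0,0,0,4]]

  R1 -= -3·R0 → [0,5,0,-2]
  R2 -= -5·R0 → [0,15,-2,-7]
  R3 -= -4·R0 → [0,-15,-2,9]
  R2 -= 3·R1 → [0,0,-2,-1]
  R3 -= -3·R1 → [0,0,-2,3]
  R3 -= 1·R2 → [0,0,0,4]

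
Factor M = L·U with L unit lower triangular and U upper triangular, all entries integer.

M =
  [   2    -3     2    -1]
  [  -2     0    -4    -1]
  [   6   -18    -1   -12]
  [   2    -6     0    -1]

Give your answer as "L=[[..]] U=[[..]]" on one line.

  row1 -= -1·row0 → [0,-3,-2,-2]
  row2 -= 3·row0 → [0,-9,-7,-9]
  row3 -= 1·row0 → [0,-3,-2,0]
  row2 -= 3·row1 → [0,0,-1,-3]
  row3 -= 1·row1 → [0,0,0,2]
  row3 -= 0·row2 → [0,0,0,2]

L=[[1,0,0,0],[-1,1,0,0],[3,3,1,0],[1,1,0,1]] U=[[2,-3,2,-1],[0,-3,-2,-2],[0,0,-1,-3],[0,0,0,2]]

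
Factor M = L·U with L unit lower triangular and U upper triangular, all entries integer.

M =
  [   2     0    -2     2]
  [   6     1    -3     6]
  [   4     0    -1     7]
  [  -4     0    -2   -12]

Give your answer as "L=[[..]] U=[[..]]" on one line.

  r1 -= 3·r0 → [0,1,3,0]
  r2 -= 2·r0 → [0,0,3,3]
  r3 -= -2·r0 → [0,0,-6,-8]
  r2 -= 0·r1 → [0,0,3,3]
  r3 -= 0·r1 → [0,0,-6,-8]
  r3 -= -2·r2 → [0,0,0,-2]

L=[[1,0,0,0],[3,1,0,0],[2,0,1,0],[-2,0,-2,1]] U=[[2,0,-2,2],[0,1,3,0],[0,0,3,3],[0,0,0,-2]]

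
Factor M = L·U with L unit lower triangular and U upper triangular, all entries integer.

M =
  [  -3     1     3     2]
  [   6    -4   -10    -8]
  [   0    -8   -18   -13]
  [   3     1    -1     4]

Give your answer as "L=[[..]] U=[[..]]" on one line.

  r1 -= -2·r0 → [0,-2,-4,-4]
  r2 -= 0·r0 → [0,-8,-18,-13]
  r3 -= -1·r0 → [0,2,2,6]
  r2 -= 4·r1 → [0,0,-2,3]
  r3 -= -1·r1 → [0,0,-2,2]
  r3 -= 1·r2 → [0,0,0,-1]

L=[[1,0,0,0],[-2,1,0,0],[0,4,1,0],[-1,-1,1,1]] U=[[-3,1,3,2],[0,-2,-4,-4],[0,0,-2,3],[0,0,0,-1]]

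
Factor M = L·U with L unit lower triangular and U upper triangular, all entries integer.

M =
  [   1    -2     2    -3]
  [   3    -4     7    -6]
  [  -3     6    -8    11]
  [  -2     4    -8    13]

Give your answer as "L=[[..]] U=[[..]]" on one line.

  r1 -= 3·r0 → [0,2,1,3]
  r2 -= -3·r0 → [0,0,-2,2]
  r3 -= -2·r0 → [0,0,-4,7]
  r2 -= 0·r1 → [0,0,-2,2]
  r3 -= 0·r1 → [0,0,-4,7]
  r3 -= 2·r2 → [0,0,0,3]

L=[[1,0,0,0],[3,1,0,0],[-3,0,1,0],[-2,0,2,1]] U=[[1,-2,2,-3],[0,2,1,3],[0,0,-2,2],[0,0,0,3]]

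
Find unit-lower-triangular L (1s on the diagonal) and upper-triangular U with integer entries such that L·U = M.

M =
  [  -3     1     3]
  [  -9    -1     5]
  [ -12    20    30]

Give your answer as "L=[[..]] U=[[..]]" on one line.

  row1 -= 3·row0 → [0,-4,-4]
  row2 -= 4·row0 → [0,16,18]
  row2 -= -4·row1 → [0,0,2]

L=[[1,0,0],[3,1,0],[4,-4,1]] U=[[-3,1,3],[0,-4,-4],[0,0,2]]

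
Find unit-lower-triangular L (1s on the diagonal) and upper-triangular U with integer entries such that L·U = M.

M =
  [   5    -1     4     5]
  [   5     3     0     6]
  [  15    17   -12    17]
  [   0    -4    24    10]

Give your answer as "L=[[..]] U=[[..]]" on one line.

L=[[1,0,0,0],[1,1,0,0],[3,5,1,0],[0,-1,-5,1]] U=[[5,-1,4,5],[0,4,-4,1],[0,0,-4,-3],[0,0,0,-4]]

  row1 -= 1·row0 → [0,4,-4,1]
  row2 -= 3·row0 → [0,20,-24,2]
  row3 -= 0·row0 → [0,-4,24,10]
  row2 -= 5·row1 → [0,0,-4,-3]
  row3 -= -1·row1 → [0,0,20,11]
  row3 -= -5·row2 → [0,0,0,-4]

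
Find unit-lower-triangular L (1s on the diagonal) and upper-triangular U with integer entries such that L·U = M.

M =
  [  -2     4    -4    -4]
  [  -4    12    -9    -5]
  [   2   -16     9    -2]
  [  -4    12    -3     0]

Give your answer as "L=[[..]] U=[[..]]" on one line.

L=[[1,0,0,0],[2,1,0,0],[-1,-3,1,0],[2,1,3,1]] U=[[-2,4,-4,-4],[0,4,-1,3],[0,0,2,3],[0,0,0,-4]]

  row1 -= 2·row0 → [0,4,-1,3]
  row2 -= -1·row0 → [0,-12,5,-6]
  row3 -= 2·row0 → [0,4,5,8]
  row2 -= -3·row1 → [0,0,2,3]
  row3 -= 1·row1 → [0,0,6,5]
  row3 -= 3·row2 → [0,0,0,-4]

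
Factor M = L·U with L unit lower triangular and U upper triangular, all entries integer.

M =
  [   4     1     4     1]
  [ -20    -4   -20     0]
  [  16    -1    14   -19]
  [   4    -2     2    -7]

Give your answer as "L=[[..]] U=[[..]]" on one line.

  row1 -= -5·row0 → [0,1,0,5]
  row2 -= 4·row0 → [0,-5,-2,-23]
  row3 -= 1·row0 → [0,-3,-2,-8]
  row2 -= -5·row1 → [0,0,-2,2]
  row3 -= -3·row1 → [0,0,-2,7]
  row3 -= 1·row2 → [0,0,0,5]

L=[[1,0,0,0],[-5,1,0,0],[4,-5,1,0],[1,-3,1,1]] U=[[4,1,4,1],[0,1,0,5],[0,0,-2,2],[0,0,0,5]]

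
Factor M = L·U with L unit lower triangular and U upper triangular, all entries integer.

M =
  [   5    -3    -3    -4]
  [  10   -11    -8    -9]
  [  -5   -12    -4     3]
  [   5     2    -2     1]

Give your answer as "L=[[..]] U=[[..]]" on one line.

L=[[1,0,0,0],[2,1,0,0],[-1,3,1,0],[1,-1,1,1]] U=[[5,-3,-3,-4],[0,-5,-2,-1],[0,0,-1,2],[0,0,0,2]]

  R1 -= 2·R0 → [0,-5,-2,-1]
  R2 -= -1·R0 → [0,-15,-7,-1]
  R3 -= 1·R0 → [0,5,1,5]
  R2 -= 3·R1 → [0,0,-1,2]
  R3 -= -1·R1 → [0,0,-1,4]
  R3 -= 1·R2 → [0,0,0,2]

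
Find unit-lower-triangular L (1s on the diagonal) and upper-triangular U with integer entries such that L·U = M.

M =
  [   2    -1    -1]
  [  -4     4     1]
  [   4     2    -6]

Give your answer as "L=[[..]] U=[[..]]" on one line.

  row1 -= -2·row0 → [0,2,-1]
  row2 -= 2·row0 → [0,4,-4]
  row2 -= 2·row1 → [0,0,-2]

L=[[1,0,0],[-2,1,0],[2,2,1]] U=[[2,-1,-1],[0,2,-1],[0,0,-2]]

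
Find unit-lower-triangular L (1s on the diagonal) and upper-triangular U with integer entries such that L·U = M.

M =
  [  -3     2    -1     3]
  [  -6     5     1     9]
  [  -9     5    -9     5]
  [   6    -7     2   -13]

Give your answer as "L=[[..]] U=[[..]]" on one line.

  R1 -= 2·R0 → [0,1,3,3]
  R2 -= 3·R0 → [0,-1,-6,-4]
  R3 -= -2·R0 → [0,-3,0,-7]
  R2 -= -1·R1 → [0,0,-3,-1]
  R3 -= -3·R1 → [0,0,9,2]
  R3 -= -3·R2 → [0,0,0,-1]

L=[[1,0,0,0],[2,1,0,0],[3,-1,1,0],[-2,-3,-3,1]] U=[[-3,2,-1,3],[0,1,3,3],[0,0,-3,-1],[0,0,0,-1]]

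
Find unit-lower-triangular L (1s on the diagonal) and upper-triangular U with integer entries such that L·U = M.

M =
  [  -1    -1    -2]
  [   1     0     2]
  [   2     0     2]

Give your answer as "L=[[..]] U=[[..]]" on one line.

  r1 -= -1·r0 → [0,-1,0]
  r2 -= -2·r0 → [0,-2,-2]
  r2 -= 2·r1 → [0,0,-2]

L=[[1,0,0],[-1,1,0],[-2,2,1]] U=[[-1,-1,-2],[0,-1,0],[0,0,-2]]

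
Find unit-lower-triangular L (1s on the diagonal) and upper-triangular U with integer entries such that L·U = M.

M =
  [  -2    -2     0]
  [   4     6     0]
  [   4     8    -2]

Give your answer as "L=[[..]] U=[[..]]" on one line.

  r1 -= -2·r0 → [0,2,0]
  r2 -= -2·r0 → [0,4,-2]
  r2 -= 2·r1 → [0,0,-2]

L=[[1,0,0],[-2,1,0],[-2,2,1]] U=[[-2,-2,0],[0,2,0],[0,0,-2]]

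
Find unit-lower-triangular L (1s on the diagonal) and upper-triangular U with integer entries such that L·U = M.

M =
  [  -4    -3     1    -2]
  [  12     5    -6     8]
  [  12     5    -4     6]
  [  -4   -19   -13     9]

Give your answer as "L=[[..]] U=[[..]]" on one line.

L=[[1,0,0,0],[-3,1,0,0],[-3,1,1,0],[1,4,-1,1]] U=[[-4,-3,1,-2],[0,-4,-3,2],[0,0,2,-2],[0,0,0,1]]

  r1 -= -3·r0 → [0,-4,-3,2]
  r2 -= -3·r0 → [0,-4,-1,0]
  r3 -= 1·r0 → [0,-16,-14,11]
  r2 -= 1·r1 → [0,0,2,-2]
  r3 -= 4·r1 → [0,0,-2,3]
  r3 -= -1·r2 → [0,0,0,1]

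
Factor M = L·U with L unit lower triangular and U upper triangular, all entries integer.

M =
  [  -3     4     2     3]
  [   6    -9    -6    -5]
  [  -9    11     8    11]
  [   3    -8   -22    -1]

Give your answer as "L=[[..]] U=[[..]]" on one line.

L=[[1,0,0,0],[-2,1,0,0],[3,1,1,0],[-1,4,-3,1]] U=[[-3,4,2,3],[0,-1,-2,1],[0,0,4,1],[0,0,0,1]]

  r1 -= -2·r0 → [0,-1,-2,1]
  r2 -= 3·r0 → [0,-1,2,2]
  r3 -= -1·r0 → [0,-4,-20,2]
  r2 -= 1·r1 → [0,0,4,1]
  r3 -= 4·r1 → [0,0,-12,-2]
  r3 -= -3·r2 → [0,0,0,1]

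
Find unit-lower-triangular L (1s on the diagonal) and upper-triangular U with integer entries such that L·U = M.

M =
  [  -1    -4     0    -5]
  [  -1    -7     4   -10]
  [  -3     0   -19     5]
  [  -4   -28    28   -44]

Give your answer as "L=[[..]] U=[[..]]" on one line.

  row1 -= 1·row0 → [0,-3,4,-5]
  row2 -= 3·row0 → [0,12,-19,20]
  row3 -= 4·row0 → [0,-12,28,-24]
  row2 -= -4·row1 → [0,0,-3,0]
  row3 -= 4·row1 → [0,0,12,-4]
  row3 -= -4·row2 → [0,0,0,-4]

L=[[1,0,0,0],[1,1,0,0],[3,-4,1,0],[4,4,-4,1]] U=[[-1,-4,0,-5],[0,-3,4,-5],[0,0,-3,0],[0,0,0,-4]]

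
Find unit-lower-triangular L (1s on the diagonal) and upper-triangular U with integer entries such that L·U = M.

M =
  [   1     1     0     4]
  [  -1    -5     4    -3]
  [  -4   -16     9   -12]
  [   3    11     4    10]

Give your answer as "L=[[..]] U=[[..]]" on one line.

L=[[1,0,0,0],[-1,1,0,0],[-4,3,1,0],[3,-2,-4,1]] U=[[1,1,0,4],[0,-4,4,1],[0,0,-3,1],[0,0,0,4]]

  r1 -= -1·r0 → [0,-4,4,1]
  r2 -= -4·r0 → [0,-12,9,4]
  r3 -= 3·r0 → [0,8,4,-2]
  r2 -= 3·r1 → [0,0,-3,1]
  r3 -= -2·r1 → [0,0,12,0]
  r3 -= -4·r2 → [0,0,0,4]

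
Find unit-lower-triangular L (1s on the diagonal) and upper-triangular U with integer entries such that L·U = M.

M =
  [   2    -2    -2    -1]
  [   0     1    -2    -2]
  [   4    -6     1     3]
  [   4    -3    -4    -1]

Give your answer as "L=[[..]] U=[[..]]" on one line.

  r1 -= 0·r0 → [0,1,-2,-2]
  r2 -= 2·r0 → [0,-2,5,5]
  r3 -= 2·r0 → [0,1,0,1]
  r2 -= -2·r1 → [0,0,1,1]
  r3 -= 1·r1 → [0,0,2,3]
  r3 -= 2·r2 → [0,0,0,1]

L=[[1,0,0,0],[0,1,0,0],[2,-2,1,0],[2,1,2,1]] U=[[2,-2,-2,-1],[0,1,-2,-2],[0,0,1,1],[0,0,0,1]]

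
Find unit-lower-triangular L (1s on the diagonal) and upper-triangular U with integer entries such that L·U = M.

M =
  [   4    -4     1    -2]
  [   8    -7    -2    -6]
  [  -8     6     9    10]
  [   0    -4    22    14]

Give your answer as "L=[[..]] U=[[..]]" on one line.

  r1 -= 2·r0 → [0,1,-4,-2]
  r2 -= -2·r0 → [0,-2,11,6]
  r3 -= 0·r0 → [0,-4,22,14]
  r2 -= -2·r1 → [0,0,3,2]
  r3 -= -4·r1 → [0,0,6,6]
  r3 -= 2·r2 → [0,0,0,2]

L=[[1,0,0,0],[2,1,0,0],[-2,-2,1,0],[0,-4,2,1]] U=[[4,-4,1,-2],[0,1,-4,-2],[0,0,3,2],[0,0,0,2]]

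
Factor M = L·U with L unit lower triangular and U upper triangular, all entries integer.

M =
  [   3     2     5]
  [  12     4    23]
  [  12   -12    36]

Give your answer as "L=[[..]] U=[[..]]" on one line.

L=[[1,0,0],[4,1,0],[4,5,1]] U=[[3,2,5],[0,-4,3],[0,0,1]]

  R1 -= 4·R0 → [0,-4,3]
  R2 -= 4·R0 → [0,-20,16]
  R2 -= 5·R1 → [0,0,1]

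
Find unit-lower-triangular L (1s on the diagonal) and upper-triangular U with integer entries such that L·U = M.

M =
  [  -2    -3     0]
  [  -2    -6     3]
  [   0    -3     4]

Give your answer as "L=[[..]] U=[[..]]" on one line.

L=[[1,0,0],[1,1,0],[0,1,1]] U=[[-2,-3,0],[0,-3,3],[0,0,1]]

  r1 -= 1·r0 → [0,-3,3]
  r2 -= 0·r0 → [0,-3,4]
  r2 -= 1·r1 → [0,0,1]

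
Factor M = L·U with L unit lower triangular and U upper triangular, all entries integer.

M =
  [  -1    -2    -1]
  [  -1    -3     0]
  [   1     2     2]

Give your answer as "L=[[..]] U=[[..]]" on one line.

  R1 -= 1·R0 → [0,-1,1]
  R2 -= -1·R0 → [0,0,1]
  R2 -= 0·R1 → [0,0,1]

L=[[1,0,0],[1,1,0],[-1,0,1]] U=[[-1,-2,-1],[0,-1,1],[0,0,1]]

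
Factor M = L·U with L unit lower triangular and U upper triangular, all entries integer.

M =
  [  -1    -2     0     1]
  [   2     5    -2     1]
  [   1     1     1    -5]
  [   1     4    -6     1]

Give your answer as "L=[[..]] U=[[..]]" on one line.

L=[[1,0,0,0],[-2,1,0,0],[-1,-1,1,0],[-1,2,2,1]] U=[[-1,-2,0,1],[0,1,-2,3],[0,0,-1,-1],[0,0,0,-2]]

  row1 -= -2·row0 → [0,1,-2,3]
  row2 -= -1·row0 → [0,-1,1,-4]
  row3 -= -1·row0 → [0,2,-6,2]
  row2 -= -1·row1 → [0,0,-1,-1]
  row3 -= 2·row1 → [0,0,-2,-4]
  row3 -= 2·row2 → [0,0,0,-2]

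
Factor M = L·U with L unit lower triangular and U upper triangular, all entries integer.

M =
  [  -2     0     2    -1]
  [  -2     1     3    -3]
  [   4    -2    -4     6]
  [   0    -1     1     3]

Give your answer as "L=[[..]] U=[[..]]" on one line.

L=[[1,0,0,0],[1,1,0,0],[-2,-2,1,0],[0,-1,1,1]] U=[[-2,0,2,-1],[0,1,1,-2],[0,0,2,0],[0,0,0,1]]

  r1 -= 1·r0 → [0,1,1,-2]
  r2 -= -2·r0 → [0,-2,0,4]
  r3 -= 0·r0 → [0,-1,1,3]
  r2 -= -2·r1 → [0,0,2,0]
  r3 -= -1·r1 → [0,0,2,1]
  r3 -= 1·r2 → [0,0,0,1]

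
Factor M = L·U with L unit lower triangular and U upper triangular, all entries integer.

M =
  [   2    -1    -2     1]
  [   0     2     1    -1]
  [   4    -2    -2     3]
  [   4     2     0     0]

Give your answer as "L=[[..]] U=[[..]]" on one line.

L=[[1,0,0,0],[0,1,0,0],[2,0,1,0],[2,2,1,1]] U=[[2,-1,-2,1],[0,2,1,-1],[0,0,2,1],[0,0,0,-1]]

  R1 -= 0·R0 → [0,2,1,-1]
  R2 -= 2·R0 → [0,0,2,1]
  R3 -= 2·R0 → [0,4,4,-2]
  R2 -= 0·R1 → [0,0,2,1]
  R3 -= 2·R1 → [0,0,2,0]
  R3 -= 1·R2 → [0,0,0,-1]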